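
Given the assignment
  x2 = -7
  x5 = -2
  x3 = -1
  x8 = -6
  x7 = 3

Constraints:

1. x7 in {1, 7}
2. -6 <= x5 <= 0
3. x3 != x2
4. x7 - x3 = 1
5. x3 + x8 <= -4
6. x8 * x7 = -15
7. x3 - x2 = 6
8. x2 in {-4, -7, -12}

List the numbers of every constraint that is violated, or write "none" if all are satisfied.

Violated: 1, 4, and 6.

1. x7 = 3 is not in {1, 7} — fails.
2. x5 = -2 lies in [-6, 0] — holds.
3. x3 = -1, x2 = -7; distinct — holds.
4. x7 - x3 = 3 - (-1) = 4, not 1 — fails.
5. x3 + x8 = -1 + (-6) = -7; -7 ≤ -4 — holds.
6. x8 * x7 = -6 * 3 = -18, not -15 — fails.
7. x3 - x2 = -1 - (-7) = 6 — holds.
8. x2 = -7 is in {-4, -7, -12} — holds.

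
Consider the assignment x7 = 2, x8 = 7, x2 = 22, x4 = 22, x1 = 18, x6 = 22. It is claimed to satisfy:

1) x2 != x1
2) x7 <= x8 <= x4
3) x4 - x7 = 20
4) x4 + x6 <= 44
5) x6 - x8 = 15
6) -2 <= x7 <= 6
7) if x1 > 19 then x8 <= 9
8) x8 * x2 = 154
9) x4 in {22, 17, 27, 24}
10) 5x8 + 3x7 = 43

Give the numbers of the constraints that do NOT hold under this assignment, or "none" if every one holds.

1) x2 = 22, x1 = 18; distinct — holds.
2) values 2 <= 7 <= 22 — holds.
3) x4 - x7 = 22 - 2 = 20 — holds.
4) x4 + x6 = 22 + 22 = 44; 44 ≤ 44 — holds.
5) x6 - x8 = 22 - 7 = 15 — holds.
6) x7 = 2 lies in [-2, 6] — holds.
7) x1 = 18, not > 19; antecedent false, conditional vacuously true — holds.
8) x8 * x2 = 7 * 22 = 154 — holds.
9) x4 = 22 is in {22, 17, 27, 24} — holds.
10) 5x8 + 3x7 = 5(7) + 3(2) = 41, not 43 — fails.

The assignment fails constraint 10.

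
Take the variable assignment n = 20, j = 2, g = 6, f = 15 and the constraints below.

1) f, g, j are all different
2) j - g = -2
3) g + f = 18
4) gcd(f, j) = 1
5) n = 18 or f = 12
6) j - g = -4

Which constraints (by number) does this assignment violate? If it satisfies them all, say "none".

The assignment fails constraints 2, 3, and 5.

1) values 15, 6, 2 are pairwise distinct  yes
2) j - g = 2 - 6 = -4, not -2  no
3) g + f = 6 + 15 = 21, not 18  no
4) gcd(15, 2) = 1  yes
5) n = 20 ≠ 18 and f = 15 ≠ 12; both disjuncts false  no
6) j - g = 2 - 6 = -4  yes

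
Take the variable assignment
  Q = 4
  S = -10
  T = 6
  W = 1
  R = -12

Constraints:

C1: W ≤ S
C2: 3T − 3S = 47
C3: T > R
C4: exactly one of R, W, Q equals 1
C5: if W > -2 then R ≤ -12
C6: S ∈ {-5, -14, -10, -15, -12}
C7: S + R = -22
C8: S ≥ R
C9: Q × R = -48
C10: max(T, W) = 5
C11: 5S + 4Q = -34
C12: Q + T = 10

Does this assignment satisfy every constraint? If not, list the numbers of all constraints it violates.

C1: W = 1, S = -10; 1 > -10 (want ≤)  false
C2: 3T − 3S = 3(6) − 3(-10) = 48, not 47  false
C3: T = 6, R = -12; 6 > -12  true
C4: R=-12, W=1, Q=4; 1 of them equals 1  true
C5: W = 1 > -2, so we need R ≤ -12; R = -12 ≤ -12  true
C6: S = -10 is in {-5, -14, -10, -15, -12}  true
C7: S + R = -10 + (-12) = -22  true
C8: S = -10, R = -12; -10 ≥ -12  true
C9: Q × R = 4 × (-12) = -48  true
C10: max(6, 1) = 6, not 5  false
C11: 5S + 4Q = 5(-10) + 4(4) = -34  true
C12: Q + T = 4 + 6 = 10  true

Constraints 1, 2, and 10 are violated.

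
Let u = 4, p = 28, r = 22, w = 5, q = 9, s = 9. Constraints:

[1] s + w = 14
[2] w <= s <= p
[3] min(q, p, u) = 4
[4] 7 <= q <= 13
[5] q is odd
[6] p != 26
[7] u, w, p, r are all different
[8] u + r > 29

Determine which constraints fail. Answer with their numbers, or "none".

No — constraint 8 is not satisfied.

[1] s + w = 9 + 5 = 14 — satisfied.
[2] values 5 <= 9 <= 28 — satisfied.
[3] min(9, 28, 4) = 4 — satisfied.
[4] q = 9 lies in [7, 13] — satisfied.
[5] q = 9 is odd — satisfied.
[6] p = 28, and 28 ≠ 26 — satisfied.
[7] values 4, 5, 28, 22 are pairwise distinct — satisfied.
[8] u + r = 4 + 22 = 26; 26 ≤ 29, bound 29 not met — violated.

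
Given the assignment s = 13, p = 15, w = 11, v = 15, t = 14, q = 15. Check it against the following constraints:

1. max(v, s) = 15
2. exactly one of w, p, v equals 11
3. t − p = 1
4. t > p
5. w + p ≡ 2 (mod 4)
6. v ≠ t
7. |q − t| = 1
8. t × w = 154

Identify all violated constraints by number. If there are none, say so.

1. max(15, 13) = 15 — OK.
2. w=11, p=15, v=15; 1 of them equals 11 — OK.
3. t − p = 14 − 15 = -1, not 1 — violated.
4. t = 14, p = 15; 14 ≤ 15 (want >) — violated.
5. w + p = 26; 26 mod 4 = 2 — OK.
6. v = 15, t = 14; distinct — OK.
7. |15 − 14| = 1 — OK.
8. t × w = 14 × 11 = 154 — OK.

Constraints 3 and 4 are violated.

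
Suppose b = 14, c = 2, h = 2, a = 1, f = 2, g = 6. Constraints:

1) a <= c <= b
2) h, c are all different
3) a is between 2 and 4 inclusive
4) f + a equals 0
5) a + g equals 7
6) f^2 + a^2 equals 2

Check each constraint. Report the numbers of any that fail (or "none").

1) values 1 <= 2 <= 14  ✓
2) h = c = 2, not all different  ✗
3) a = 1 is outside [2, 4]  ✗
4) f + a = 2 + 1 = 3, not 0  ✗
5) a + g = 1 + 6 = 7  ✓
6) f^2 + a^2 = 2^2 + 1^2 = 4 + 1 = 5, not 2  ✗

Constraints 2, 3, 4, 6 do not hold.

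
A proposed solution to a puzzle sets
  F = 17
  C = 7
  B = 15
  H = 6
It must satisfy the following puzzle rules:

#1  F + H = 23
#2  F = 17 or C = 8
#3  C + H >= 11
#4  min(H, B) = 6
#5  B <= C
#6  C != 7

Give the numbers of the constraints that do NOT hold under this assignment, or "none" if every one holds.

#1 F + H = 17 + 6 = 23 — satisfied.
#2 F = 17 = 17 (first disjunct) — satisfied.
#3 C + H = 7 + 6 = 13; 13 ≥ 11 — satisfied.
#4 min(6, 15) = 6 — satisfied.
#5 B = 15, C = 7; 15 > 7 (want ≤) — violated.
#6 C = 7, but 7 is required to differ — violated.

The assignment fails constraints 5 and 6.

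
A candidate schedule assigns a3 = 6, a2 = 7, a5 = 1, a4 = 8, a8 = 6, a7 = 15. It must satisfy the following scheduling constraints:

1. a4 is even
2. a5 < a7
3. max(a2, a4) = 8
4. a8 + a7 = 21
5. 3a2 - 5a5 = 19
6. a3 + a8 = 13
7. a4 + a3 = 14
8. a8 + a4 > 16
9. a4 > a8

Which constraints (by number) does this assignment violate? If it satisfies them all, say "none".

1. a4 = 8 is even  yes
2. a5 = 1, a7 = 15; 1 < 15  yes
3. max(7, 8) = 8  yes
4. a8 + a7 = 6 + 15 = 21  yes
5. 3a2 - 5a5 = 3(7) - 5(1) = 16, not 19  no
6. a3 + a8 = 6 + 6 = 12, not 13  no
7. a4 + a3 = 8 + 6 = 14  yes
8. a8 + a4 = 6 + 8 = 14; 14 ≤ 16, bound 16 not met  no
9. a4 = 8, a8 = 6; 8 > 6  yes

Violated: 5, 6, and 8.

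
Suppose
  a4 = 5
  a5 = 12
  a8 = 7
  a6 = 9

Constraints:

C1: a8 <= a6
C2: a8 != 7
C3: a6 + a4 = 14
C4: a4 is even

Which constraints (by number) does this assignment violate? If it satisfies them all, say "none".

Violated: 2 and 4.

C1: a8 = 7, a6 = 9; 7 ≤ 9 — OK.
C2: a8 = 7, but 7 is required to differ — violated.
C3: a6 + a4 = 9 + 5 = 14 — OK.
C4: a4 = 5 is odd — violated.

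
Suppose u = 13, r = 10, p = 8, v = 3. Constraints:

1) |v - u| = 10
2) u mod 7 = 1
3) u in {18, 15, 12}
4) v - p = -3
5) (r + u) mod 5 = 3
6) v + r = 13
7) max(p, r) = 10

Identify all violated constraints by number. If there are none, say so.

Constraints 2, 3, 4 do not hold.

1) |3 - 13| = 10  ✓
2) 13 mod 7 = 6, not 1  ✗
3) u = 13 is not in {18, 15, 12}  ✗
4) v - p = 3 - 8 = -5, not -3  ✗
5) r + u = 23; 23 mod 5 = 3  ✓
6) v + r = 3 + 10 = 13  ✓
7) max(8, 10) = 10  ✓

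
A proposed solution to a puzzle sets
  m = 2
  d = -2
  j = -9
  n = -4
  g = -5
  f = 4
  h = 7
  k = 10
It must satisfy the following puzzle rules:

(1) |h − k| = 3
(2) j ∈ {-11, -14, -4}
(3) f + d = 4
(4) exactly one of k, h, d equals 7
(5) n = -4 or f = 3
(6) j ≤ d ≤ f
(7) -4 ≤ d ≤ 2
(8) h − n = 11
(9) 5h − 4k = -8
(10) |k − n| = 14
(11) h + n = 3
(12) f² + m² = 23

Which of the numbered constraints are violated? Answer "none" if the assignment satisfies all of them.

(1) |7 − 10| = 3 — holds.
(2) j = -9 is not in {-11, -14, -4} — does not hold.
(3) f + d = 4 + (-2) = 2, not 4 — does not hold.
(4) k=10, h=7, d=-2; 1 of them equals 7 — holds.
(5) n = -4 = -4 (first disjunct) — holds.
(6) values -9 ≤ -2 ≤ 4 — holds.
(7) d = -2 lies in [-4, 2] — holds.
(8) h − n = 7 − (-4) = 11 — holds.
(9) 5h − 4k = 5(7) − 4(10) = -5, not -8 — does not hold.
(10) |10 − (-4)| = 14 — holds.
(11) h + n = 7 + (-4) = 3 — holds.
(12) f² + m² = 4² + 2² = 16 + 4 = 20, not 23 — does not hold.

The assignment fails constraints 2, 3, 9, and 12.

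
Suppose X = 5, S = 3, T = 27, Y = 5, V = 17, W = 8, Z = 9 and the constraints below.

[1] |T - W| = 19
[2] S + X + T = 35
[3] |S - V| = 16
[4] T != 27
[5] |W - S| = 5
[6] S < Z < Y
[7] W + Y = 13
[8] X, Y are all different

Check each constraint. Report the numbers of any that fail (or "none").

[1] |27 - 8| = 19  yes
[2] S + X + T = 3 + 5 + 27 = 35  yes
[3] |3 - 17| = 14, not 16  no
[4] T = 27, but 27 is required to differ  no
[5] |8 - 3| = 5  yes
[6] values 3, 9, 5; Z = 9 is not < Y = 5  no
[7] W + Y = 8 + 5 = 13  yes
[8] X = Y = 5, not all different  no

Constraints 3, 4, 6, and 8 do not hold.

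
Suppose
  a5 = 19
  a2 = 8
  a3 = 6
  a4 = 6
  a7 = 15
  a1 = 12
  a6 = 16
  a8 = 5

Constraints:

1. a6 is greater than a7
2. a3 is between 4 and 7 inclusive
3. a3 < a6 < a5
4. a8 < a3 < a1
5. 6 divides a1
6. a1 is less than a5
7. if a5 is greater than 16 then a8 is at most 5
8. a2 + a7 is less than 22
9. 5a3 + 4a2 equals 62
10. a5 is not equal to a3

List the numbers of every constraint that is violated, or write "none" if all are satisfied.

Constraint 8 does not hold.

1. a6 = 16, a7 = 15; 16 > 15 — holds.
2. a3 = 6 lies in [4, 7] — holds.
3. values 6 < 16 < 19 — holds.
4. values 5 < 6 < 12 — holds.
5. 12 / 6 = 2, so 6 divides 12 — holds.
6. a1 = 12, a5 = 19; 12 < 19 — holds.
7. a5 = 19 > 16, so we need a8 ≤ 5; a8 = 5 ≤ 5 — holds.
8. a2 + a7 = 8 + 15 = 23; 23 ≥ 22, bound 22 not met — fails.
9. 5a3 + 4a2 = 5(6) + 4(8) = 62 — holds.
10. a5 = 19, a3 = 6; distinct — holds.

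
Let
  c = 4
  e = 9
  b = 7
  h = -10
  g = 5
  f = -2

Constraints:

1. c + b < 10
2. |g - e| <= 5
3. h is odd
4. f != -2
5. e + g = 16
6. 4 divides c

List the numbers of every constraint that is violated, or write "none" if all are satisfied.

1. c + b = 4 + 7 = 11; 11 ≥ 10, bound 10 not met — violated.
2. |5 - 9| = 4; 4 ≤ 5 — satisfied.
3. h = -10 is even — violated.
4. f = -2, but -2 is required to differ — violated.
5. e + g = 9 + 5 = 14, not 16 — violated.
6. 4 / 4 = 1, so 4 divides 4 — satisfied.

Constraints 1, 3, 4, 5 do not hold.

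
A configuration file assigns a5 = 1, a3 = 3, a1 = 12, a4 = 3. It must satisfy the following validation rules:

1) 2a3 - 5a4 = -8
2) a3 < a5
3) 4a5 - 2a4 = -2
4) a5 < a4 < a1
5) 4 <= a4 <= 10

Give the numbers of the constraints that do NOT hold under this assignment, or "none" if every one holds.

Constraints 1, 2, and 5 do not hold.

1) 2a3 - 5a4 = 2(3) - 5(3) = -9, not -8  fails
2) a3 = 3, a5 = 1; 3 ≥ 1 (want <)  fails
3) 4a5 - 2a4 = 4(1) - 2(3) = -2  holds
4) values 1 < 3 < 12  holds
5) a4 = 3 is outside [4, 10]  fails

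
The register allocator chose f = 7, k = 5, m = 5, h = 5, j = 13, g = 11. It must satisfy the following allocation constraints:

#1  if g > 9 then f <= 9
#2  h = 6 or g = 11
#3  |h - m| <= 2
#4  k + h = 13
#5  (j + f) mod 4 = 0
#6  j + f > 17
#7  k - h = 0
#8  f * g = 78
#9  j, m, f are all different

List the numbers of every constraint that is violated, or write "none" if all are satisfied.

#1 g = 11 > 9, so we need f ≤ 9; f = 7 ≤ 9  true
#2 h = 5 ≠ 6, but g = 11 = 11 (second disjunct)  true
#3 |5 - 5| = 0; 0 ≤ 2  true
#4 k + h = 5 + 5 = 10, not 13  false
#5 j + f = 20; 20 mod 4 = 0  true
#6 j + f = 13 + 7 = 20; 20 > 17  true
#7 k - h = 5 - 5 = 0  true
#8 f * g = 7 * 11 = 77, not 78  false
#9 values 13, 5, 7 are pairwise distinct  true

Constraints 4 and 8 are violated.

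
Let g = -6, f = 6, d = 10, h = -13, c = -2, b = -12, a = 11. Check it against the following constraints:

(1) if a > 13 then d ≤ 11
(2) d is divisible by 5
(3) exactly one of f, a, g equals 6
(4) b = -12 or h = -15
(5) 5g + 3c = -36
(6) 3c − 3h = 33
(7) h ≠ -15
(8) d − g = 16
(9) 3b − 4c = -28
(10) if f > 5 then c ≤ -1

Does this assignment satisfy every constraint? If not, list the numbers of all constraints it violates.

(1) a = 11, not > 13; antecedent false, conditional vacuously true — satisfied.
(2) 10 / 5 = 2, so 5 divides 10 — satisfied.
(3) f=6, a=11, g=-6; 1 of them equals 6 — satisfied.
(4) b = -12 = -12 (first disjunct) — satisfied.
(5) 5g + 3c = 5(-6) + 3(-2) = -36 — satisfied.
(6) 3c − 3h = 3(-2) − 3(-13) = 33 — satisfied.
(7) h = -13, and -13 ≠ -15 — satisfied.
(8) d − g = 10 − (-6) = 16 — satisfied.
(9) 3b − 4c = 3(-12) − 4(-2) = -28 — satisfied.
(10) f = 6 > 5, so we need c ≤ -1; c = -2 ≤ -1 — satisfied.

Yes — all constraints hold.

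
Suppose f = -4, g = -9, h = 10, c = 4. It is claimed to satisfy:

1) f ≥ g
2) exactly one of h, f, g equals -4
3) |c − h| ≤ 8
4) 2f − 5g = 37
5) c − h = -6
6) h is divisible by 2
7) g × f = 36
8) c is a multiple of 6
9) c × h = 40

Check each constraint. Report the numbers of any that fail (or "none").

Constraint 8 is violated.

1) f = -4, g = -9; -4 ≥ -9  true
2) h=10, f=-4, g=-9; 1 of them equals -4  true
3) |4 − 10| = 6; 6 ≤ 8  true
4) 2f − 5g = 2(-4) − 5(-9) = 37  true
5) c − h = 4 − 10 = -6  true
6) 10 / 2 = 5, so 2 divides 10  true
7) g × f = -9 × (-4) = 36  true
8) 4 = 6×0 + 4, so 6 does not divide 4  false
9) c × h = 4 × 10 = 40  true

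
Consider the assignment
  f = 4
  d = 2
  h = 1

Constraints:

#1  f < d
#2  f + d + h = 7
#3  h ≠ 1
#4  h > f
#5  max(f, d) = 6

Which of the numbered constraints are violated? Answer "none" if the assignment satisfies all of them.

Violated: 1, 3, 4, and 5.

#1 f = 4, d = 2; 4 ≥ 2 (want <) — violated.
#2 f + d + h = 4 + 2 + 1 = 7 — OK.
#3 h = 1, but 1 is required to differ — violated.
#4 h = 1, f = 4; 1 ≤ 4 (want >) — violated.
#5 max(4, 2) = 4, not 6 — violated.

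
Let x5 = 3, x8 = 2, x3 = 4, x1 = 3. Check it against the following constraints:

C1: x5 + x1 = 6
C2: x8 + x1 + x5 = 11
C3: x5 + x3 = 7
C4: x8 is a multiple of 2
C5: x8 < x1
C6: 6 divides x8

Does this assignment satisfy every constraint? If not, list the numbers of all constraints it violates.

Constraints 2 and 6 are violated.

C1: x5 + x1 = 3 + 3 = 6 — holds.
C2: x8 + x1 + x5 = 2 + 3 + 3 = 8, not 11 — fails.
C3: x5 + x3 = 3 + 4 = 7 — holds.
C4: 2 / 2 = 1, so 2 divides 2 — holds.
C5: x8 = 2, x1 = 3; 2 < 3 — holds.
C6: 2 = 6*0 + 2, so 6 does not divide 2 — fails.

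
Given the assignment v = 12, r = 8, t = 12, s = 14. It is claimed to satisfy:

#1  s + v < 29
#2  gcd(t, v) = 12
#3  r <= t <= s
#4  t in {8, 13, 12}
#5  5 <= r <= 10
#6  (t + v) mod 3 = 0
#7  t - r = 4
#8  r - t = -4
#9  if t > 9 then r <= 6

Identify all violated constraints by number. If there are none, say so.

#1 s + v = 14 + 12 = 26; 26 < 29 — OK.
#2 gcd(12, 12) = 12 — OK.
#3 values 8 <= 12 <= 14 — OK.
#4 t = 12 is in {8, 13, 12} — OK.
#5 r = 8 lies in [5, 10] — OK.
#6 t + v = 24; 24 mod 3 = 0 — OK.
#7 t - r = 12 - 8 = 4 — OK.
#8 r - t = 8 - 12 = -4 — OK.
#9 t = 12 > 9, so we need r ≤ 6; but r = 8 > 6 — violated.

Violated: 9.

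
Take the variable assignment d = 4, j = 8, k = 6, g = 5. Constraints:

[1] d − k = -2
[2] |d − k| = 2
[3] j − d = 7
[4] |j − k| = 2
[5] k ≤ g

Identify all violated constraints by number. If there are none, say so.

Constraints 3 and 5 are violated.

[1] d − k = 4 − 6 = -2  ✓
[2] |4 − 6| = 2  ✓
[3] j − d = 8 − 4 = 4, not 7  ✗
[4] |8 − 6| = 2  ✓
[5] k = 6, g = 5; 6 > 5 (want ≤)  ✗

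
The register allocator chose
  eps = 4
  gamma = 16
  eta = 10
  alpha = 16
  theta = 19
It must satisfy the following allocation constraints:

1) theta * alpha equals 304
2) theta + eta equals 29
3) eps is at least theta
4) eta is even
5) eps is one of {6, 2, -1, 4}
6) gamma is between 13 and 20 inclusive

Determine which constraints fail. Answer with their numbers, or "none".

No — constraint 3 is not satisfied.

1) theta * alpha = 19 * 16 = 304  ✓
2) theta + eta = 19 + 10 = 29  ✓
3) eps = 4, theta = 19; 4 < 19 (want ≥)  ✗
4) eta = 10 is even  ✓
5) eps = 4 is in {6, 2, -1, 4}  ✓
6) gamma = 16 lies in [13, 20]  ✓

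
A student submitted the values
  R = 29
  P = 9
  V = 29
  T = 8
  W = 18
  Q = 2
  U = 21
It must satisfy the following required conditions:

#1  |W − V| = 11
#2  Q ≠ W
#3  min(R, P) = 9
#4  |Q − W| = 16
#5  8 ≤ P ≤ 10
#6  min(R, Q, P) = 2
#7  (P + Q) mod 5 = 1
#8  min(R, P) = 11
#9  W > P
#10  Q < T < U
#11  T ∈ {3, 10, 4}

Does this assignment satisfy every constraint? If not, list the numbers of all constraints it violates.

Violated: 8 and 11.

#1 |18 − 29| = 11  true
#2 Q = 2, W = 18; distinct  true
#3 min(29, 9) = 9  true
#4 |2 − 18| = 16  true
#5 P = 9 lies in [8, 10]  true
#6 min(29, 2, 9) = 2  true
#7 P + Q = 11; 11 mod 5 = 1  true
#8 min(29, 9) = 9, not 11  false
#9 W = 18, P = 9; 18 > 9  true
#10 values 2 < 8 < 21  true
#11 T = 8 is not in {3, 10, 4}  false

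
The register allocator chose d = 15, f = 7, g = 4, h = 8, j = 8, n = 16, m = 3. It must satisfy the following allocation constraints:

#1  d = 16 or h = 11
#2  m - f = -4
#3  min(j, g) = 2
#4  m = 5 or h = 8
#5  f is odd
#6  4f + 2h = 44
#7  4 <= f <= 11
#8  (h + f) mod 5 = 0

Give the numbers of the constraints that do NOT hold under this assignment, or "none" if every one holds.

No — constraints 1, 3 are not satisfied.

#1 d = 15 ≠ 16 and h = 8 ≠ 11; both disjuncts false  ✗
#2 m - f = 3 - 7 = -4  ✓
#3 min(8, 4) = 4, not 2  ✗
#4 m = 3 ≠ 5, but h = 8 = 8 (second disjunct)  ✓
#5 f = 7 is odd  ✓
#6 4f + 2h = 4(7) + 2(8) = 44  ✓
#7 f = 7 lies in [4, 11]  ✓
#8 h + f = 15; 15 mod 5 = 0  ✓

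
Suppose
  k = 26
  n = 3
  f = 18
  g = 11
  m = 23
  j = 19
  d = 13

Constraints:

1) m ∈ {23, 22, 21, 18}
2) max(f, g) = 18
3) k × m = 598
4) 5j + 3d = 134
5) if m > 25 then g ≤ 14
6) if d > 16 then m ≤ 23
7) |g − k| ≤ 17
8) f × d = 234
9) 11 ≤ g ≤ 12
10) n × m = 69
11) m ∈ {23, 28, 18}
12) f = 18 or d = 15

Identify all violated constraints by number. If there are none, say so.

All constraints are satisfied.

1) m = 23 is in {23, 22, 21, 18}  yes
2) max(18, 11) = 18  yes
3) k × m = 26 × 23 = 598  yes
4) 5j + 3d = 5(19) + 3(13) = 134  yes
5) m = 23, not > 25; antecedent false, conditional vacuously true  yes
6) d = 13, not > 16; antecedent false, conditional vacuously true  yes
7) |11 − 26| = 15; 15 ≤ 17  yes
8) f × d = 18 × 13 = 234  yes
9) g = 11 lies in [11, 12]  yes
10) n × m = 3 × 23 = 69  yes
11) m = 23 is in {23, 28, 18}  yes
12) f = 18 = 18 (first disjunct)  yes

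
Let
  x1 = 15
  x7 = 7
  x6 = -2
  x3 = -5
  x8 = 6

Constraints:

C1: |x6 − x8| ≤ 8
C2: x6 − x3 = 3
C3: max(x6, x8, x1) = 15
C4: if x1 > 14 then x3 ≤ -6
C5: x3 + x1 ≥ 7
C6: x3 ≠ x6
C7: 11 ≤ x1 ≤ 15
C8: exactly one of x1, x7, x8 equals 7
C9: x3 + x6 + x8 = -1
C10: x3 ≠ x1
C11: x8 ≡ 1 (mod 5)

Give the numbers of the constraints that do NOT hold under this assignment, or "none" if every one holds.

No — constraint 4 is not satisfied.

C1: |-2 − 6| = 8; 8 ≤ 8 — OK.
C2: x6 − x3 = -2 − (-5) = 3 — OK.
C3: max(-2, 6, 15) = 15 — OK.
C4: x1 = 15 > 14, so we need x3 ≤ -6; but x3 = -5 > -6 — violated.
C5: x3 + x1 = -5 + 15 = 10; 10 ≥ 7 — OK.
C6: x3 = -5, x6 = -2; distinct — OK.
C7: x1 = 15 lies in [11, 15] — OK.
C8: x1=15, x7=7, x8=6; 1 of them equals 7 — OK.
C9: x3 + x6 + x8 = -5 + (-2) + 6 = -1 — OK.
C10: x3 = -5, x1 = 15; distinct — OK.
C11: 6 mod 5 = 1 — OK.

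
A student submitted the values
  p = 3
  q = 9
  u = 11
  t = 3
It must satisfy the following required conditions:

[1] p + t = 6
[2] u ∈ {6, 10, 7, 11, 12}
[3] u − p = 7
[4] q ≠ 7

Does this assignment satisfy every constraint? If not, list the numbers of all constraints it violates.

[1] p + t = 3 + 3 = 6 — OK.
[2] u = 11 is in {6, 10, 7, 11, 12} — OK.
[3] u − p = 11 − 3 = 8, not 7 — violated.
[4] q = 9, and 9 ≠ 7 — OK.

Violated: 3.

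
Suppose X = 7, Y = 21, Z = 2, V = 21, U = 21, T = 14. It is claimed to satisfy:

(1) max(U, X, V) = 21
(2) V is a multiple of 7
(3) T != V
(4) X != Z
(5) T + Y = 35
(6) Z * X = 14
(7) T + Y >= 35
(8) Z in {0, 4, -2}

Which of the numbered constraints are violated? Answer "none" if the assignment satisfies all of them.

The assignment fails constraint 8.

(1) max(21, 7, 21) = 21 — OK.
(2) 21 / 7 = 3, so 7 divides 21 — OK.
(3) T = 14, V = 21; distinct — OK.
(4) X = 7, Z = 2; distinct — OK.
(5) T + Y = 14 + 21 = 35 — OK.
(6) Z * X = 2 * 7 = 14 — OK.
(7) T + Y = 14 + 21 = 35; 35 ≥ 35 — OK.
(8) Z = 2 is not in {0, 4, -2} — violated.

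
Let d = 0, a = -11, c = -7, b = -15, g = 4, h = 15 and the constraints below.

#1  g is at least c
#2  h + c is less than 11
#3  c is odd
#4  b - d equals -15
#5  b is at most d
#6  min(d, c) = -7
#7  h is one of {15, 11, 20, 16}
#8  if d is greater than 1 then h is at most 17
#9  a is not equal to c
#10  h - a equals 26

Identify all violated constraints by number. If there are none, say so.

#1 g = 4, c = -7; 4 ≥ -7 — OK.
#2 h + c = 15 + (-7) = 8; 8 < 11 — OK.
#3 c = -7 is odd — OK.
#4 b - d = -15 - 0 = -15 — OK.
#5 b = -15, d = 0; -15 ≤ 0 — OK.
#6 min(0, -7) = -7 — OK.
#7 h = 15 is in {15, 11, 20, 16} — OK.
#8 d = 0, not > 1; antecedent false, conditional vacuously true — OK.
#9 a = -11, c = -7; distinct — OK.
#10 h - a = 15 - (-11) = 26 — OK.

No violations.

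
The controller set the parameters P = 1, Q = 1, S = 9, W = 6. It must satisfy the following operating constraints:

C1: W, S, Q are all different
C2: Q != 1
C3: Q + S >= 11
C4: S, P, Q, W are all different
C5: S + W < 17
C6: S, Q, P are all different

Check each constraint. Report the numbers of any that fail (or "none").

The assignment fails constraints 2, 3, 4, and 6.

C1: values 6, 9, 1 are pairwise distinct  true
C2: Q = 1, but 1 is required to differ  false
C3: Q + S = 1 + 9 = 10; 10 < 11, bound 11 not met  false
C4: P = Q = 1, not all different  false
C5: S + W = 9 + 6 = 15; 15 < 17  true
C6: Q = P = 1, not all different  false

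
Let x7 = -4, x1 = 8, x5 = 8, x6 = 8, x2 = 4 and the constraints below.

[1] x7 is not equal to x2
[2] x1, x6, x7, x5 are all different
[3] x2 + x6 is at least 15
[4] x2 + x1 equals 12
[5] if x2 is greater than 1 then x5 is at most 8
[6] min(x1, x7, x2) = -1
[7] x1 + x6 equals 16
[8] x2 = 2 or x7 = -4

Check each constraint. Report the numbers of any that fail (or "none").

Violated: 2, 3, 6.

[1] x7 = -4, x2 = 4; distinct — holds.
[2] x1 = x6 = 8, not all different — does not hold.
[3] x2 + x6 = 4 + 8 = 12; 12 < 15, bound 15 not met — does not hold.
[4] x2 + x1 = 4 + 8 = 12 — holds.
[5] x2 = 4 > 1, so we need x5 ≤ 8; x5 = 8 ≤ 8 — holds.
[6] min(8, -4, 4) = -4, not -1 — does not hold.
[7] x1 + x6 = 8 + 8 = 16 — holds.
[8] x2 = 4 ≠ 2, but x7 = -4 = -4 (second disjunct) — holds.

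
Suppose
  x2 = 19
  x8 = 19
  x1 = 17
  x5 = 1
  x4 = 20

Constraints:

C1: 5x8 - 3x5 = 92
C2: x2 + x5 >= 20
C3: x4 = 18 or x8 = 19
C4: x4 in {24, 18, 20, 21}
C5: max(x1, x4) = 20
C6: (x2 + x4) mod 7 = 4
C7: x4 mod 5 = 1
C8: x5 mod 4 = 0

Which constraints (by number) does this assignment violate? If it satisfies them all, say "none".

C1: 5x8 - 3x5 = 5(19) - 3(1) = 92 — OK.
C2: x2 + x5 = 19 + 1 = 20; 20 ≥ 20 — OK.
C3: x4 = 20 ≠ 18, but x8 = 19 = 19 (second disjunct) — OK.
C4: x4 = 20 is in {24, 18, 20, 21} — OK.
C5: max(17, 20) = 20 — OK.
C6: x2 + x4 = 39; 39 mod 7 = 4 — OK.
C7: 20 mod 5 = 0, not 1 — violated.
C8: 1 mod 4 = 1, not 0 — violated.

No — constraints 7 and 8 are not satisfied.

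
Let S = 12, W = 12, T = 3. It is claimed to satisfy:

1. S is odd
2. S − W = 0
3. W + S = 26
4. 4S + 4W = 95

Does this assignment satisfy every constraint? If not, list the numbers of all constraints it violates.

1. S = 12 is even — violated.
2. S − W = 12 − 12 = 0 — satisfied.
3. W + S = 12 + 12 = 24, not 26 — violated.
4. 4S + 4W = 4(12) + 4(12) = 96, not 95 — violated.

Constraints 1, 3, and 4 do not hold.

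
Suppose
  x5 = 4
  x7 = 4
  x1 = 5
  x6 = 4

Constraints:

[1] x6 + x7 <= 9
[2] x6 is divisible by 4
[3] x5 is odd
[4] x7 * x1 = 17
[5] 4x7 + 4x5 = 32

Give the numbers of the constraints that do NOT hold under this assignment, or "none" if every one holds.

Violated: 3, 4.

[1] x6 + x7 = 4 + 4 = 8; 8 ≤ 9 — OK.
[2] 4 / 4 = 1, so 4 divides 4 — OK.
[3] x5 = 4 is even — violated.
[4] x7 * x1 = 4 * 5 = 20, not 17 — violated.
[5] 4x7 + 4x5 = 4(4) + 4(4) = 32 — OK.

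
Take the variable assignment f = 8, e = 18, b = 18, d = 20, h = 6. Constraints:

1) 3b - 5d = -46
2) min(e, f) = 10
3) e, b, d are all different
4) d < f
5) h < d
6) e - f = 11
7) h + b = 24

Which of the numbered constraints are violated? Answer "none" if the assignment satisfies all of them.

1) 3b - 5d = 3(18) - 5(20) = -46 — holds.
2) min(18, 8) = 8, not 10 — does not hold.
3) e = b = 18, not all different — does not hold.
4) d = 20, f = 8; 20 ≥ 8 (want <) — does not hold.
5) h = 6, d = 20; 6 < 20 — holds.
6) e - f = 18 - 8 = 10, not 11 — does not hold.
7) h + b = 6 + 18 = 24 — holds.

No — constraints 2, 3, 4, 6 are not satisfied.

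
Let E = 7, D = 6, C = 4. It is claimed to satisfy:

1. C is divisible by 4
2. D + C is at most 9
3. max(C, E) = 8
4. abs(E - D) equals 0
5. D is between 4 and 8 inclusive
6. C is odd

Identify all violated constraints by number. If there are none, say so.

No — constraints 2, 3, 4, 6 are not satisfied.

1. 4 / 4 = 1, so 4 divides 4 — satisfied.
2. D + C = 6 + 4 = 10; 10 > 9, bound 9 not met — violated.
3. max(4, 7) = 7, not 8 — violated.
4. abs(7 - 6) = 1, not 0 — violated.
5. D = 6 lies in [4, 8] — satisfied.
6. C = 4 is even — violated.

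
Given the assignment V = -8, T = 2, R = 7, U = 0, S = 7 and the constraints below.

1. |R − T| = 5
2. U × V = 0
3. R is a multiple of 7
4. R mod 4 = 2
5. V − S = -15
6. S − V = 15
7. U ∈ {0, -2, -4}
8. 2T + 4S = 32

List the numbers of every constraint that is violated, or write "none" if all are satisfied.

1. |7 − 2| = 5 — holds.
2. U × V = 0 × (-8) = 0 — holds.
3. 7 / 7 = 1, so 7 divides 7 — holds.
4. 7 mod 4 = 3, not 2 — fails.
5. V − S = -8 − 7 = -15 — holds.
6. S − V = 7 − (-8) = 15 — holds.
7. U = 0 is in {0, -2, -4} — holds.
8. 2T + 4S = 2(2) + 4(7) = 32 — holds.

The assignment fails constraint 4.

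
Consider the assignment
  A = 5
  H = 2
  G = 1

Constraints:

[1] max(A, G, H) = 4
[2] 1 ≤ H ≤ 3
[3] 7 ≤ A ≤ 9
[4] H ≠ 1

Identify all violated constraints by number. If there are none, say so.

Violated: 1, 3.

[1] max(5, 1, 2) = 5, not 4  FAIL
[2] H = 2 lies in [1, 3]  OK
[3] A = 5 is outside [7, 9]  FAIL
[4] H = 2, and 2 ≠ 1  OK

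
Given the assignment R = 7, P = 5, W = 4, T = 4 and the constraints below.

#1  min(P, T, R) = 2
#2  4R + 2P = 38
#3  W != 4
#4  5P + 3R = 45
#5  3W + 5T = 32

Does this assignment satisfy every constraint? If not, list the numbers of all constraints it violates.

Violated: 1, 3, and 4.

#1 min(5, 4, 7) = 4, not 2 — does not hold.
#2 4R + 2P = 4(7) + 2(5) = 38 — holds.
#3 W = 4, but 4 is required to differ — does not hold.
#4 5P + 3R = 5(5) + 3(7) = 46, not 45 — does not hold.
#5 3W + 5T = 3(4) + 5(4) = 32 — holds.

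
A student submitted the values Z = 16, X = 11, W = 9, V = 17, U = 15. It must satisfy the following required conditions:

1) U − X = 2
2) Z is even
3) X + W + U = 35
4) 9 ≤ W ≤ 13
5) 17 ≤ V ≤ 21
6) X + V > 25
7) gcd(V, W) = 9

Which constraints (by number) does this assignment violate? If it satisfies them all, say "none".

1) U − X = 15 − 11 = 4, not 2  fails
2) Z = 16 is even  holds
3) X + W + U = 11 + 9 + 15 = 35  holds
4) W = 9 lies in [9, 13]  holds
5) V = 17 lies in [17, 21]  holds
6) X + V = 11 + 17 = 28; 28 > 25  holds
7) gcd(17, 9) = 1, not 9  fails

Constraints 1 and 7 are violated.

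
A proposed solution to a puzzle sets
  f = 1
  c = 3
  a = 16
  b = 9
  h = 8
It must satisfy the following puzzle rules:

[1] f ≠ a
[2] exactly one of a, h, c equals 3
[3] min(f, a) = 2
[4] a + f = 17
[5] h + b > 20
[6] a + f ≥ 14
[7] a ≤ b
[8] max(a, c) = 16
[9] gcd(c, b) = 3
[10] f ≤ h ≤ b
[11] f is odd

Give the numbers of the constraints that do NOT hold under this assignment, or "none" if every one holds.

Violated: 3, 5, 7.

[1] f = 1, a = 16; distinct — holds.
[2] a=16, h=8, c=3; 1 of them equals 3 — holds.
[3] min(1, 16) = 1, not 2 — fails.
[4] a + f = 16 + 1 = 17 — holds.
[5] h + b = 8 + 9 = 17; 17 ≤ 20, bound 20 not met — fails.
[6] a + f = 16 + 1 = 17; 17 ≥ 14 — holds.
[7] a = 16, b = 9; 16 > 9 (want ≤) — fails.
[8] max(16, 3) = 16 — holds.
[9] gcd(3, 9) = 3 — holds.
[10] values 1 ≤ 8 ≤ 9 — holds.
[11] f = 1 is odd — holds.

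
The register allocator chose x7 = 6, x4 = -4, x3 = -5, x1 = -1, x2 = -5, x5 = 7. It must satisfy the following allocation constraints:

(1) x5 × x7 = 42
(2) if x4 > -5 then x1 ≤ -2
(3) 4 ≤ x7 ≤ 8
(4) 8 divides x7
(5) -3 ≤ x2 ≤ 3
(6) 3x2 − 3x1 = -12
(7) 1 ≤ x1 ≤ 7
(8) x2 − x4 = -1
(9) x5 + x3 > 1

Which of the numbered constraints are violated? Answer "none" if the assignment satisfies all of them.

Constraints 2, 4, 5, and 7 are violated.

(1) x5 × x7 = 7 × 6 = 42 — holds.
(2) x4 = -4 > -5, so we need x1 ≤ -2; but x1 = -1 > -2 — fails.
(3) x7 = 6 lies in [4, 8] — holds.
(4) 6 = 8×0 + 6, so 8 does not divide 6 — fails.
(5) x2 = -5 is outside [-3, 3] — fails.
(6) 3x2 − 3x1 = 3(-5) − 3(-1) = -12 — holds.
(7) x1 = -1 is outside [1, 7] — fails.
(8) x2 − x4 = -5 − (-4) = -1 — holds.
(9) x5 + x3 = 7 + (-5) = 2; 2 > 1 — holds.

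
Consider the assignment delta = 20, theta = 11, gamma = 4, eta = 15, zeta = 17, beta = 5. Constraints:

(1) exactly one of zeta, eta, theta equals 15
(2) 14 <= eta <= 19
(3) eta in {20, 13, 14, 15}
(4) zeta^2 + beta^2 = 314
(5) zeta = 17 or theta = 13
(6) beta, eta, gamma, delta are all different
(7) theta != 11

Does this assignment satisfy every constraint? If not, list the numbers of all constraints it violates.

(1) zeta=17, eta=15, theta=11; 1 of them equals 15  true
(2) eta = 15 lies in [14, 19]  true
(3) eta = 15 is in {20, 13, 14, 15}  true
(4) zeta^2 + beta^2 = 17^2 + 5^2 = 289 + 25 = 314  true
(5) zeta = 17 = 17 (first disjunct)  true
(6) values 5, 15, 4, 20 are pairwise distinct  true
(7) theta = 11, but 11 is required to differ  false

Constraint 7 does not hold.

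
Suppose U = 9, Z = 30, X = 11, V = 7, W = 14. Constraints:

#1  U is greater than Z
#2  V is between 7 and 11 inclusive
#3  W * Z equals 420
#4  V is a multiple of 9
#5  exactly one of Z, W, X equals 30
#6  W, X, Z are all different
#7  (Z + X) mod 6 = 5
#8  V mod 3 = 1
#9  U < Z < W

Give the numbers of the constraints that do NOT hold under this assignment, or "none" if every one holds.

#1 U = 9, Z = 30; 9 ≤ 30 (want >) — does not hold.
#2 V = 7 lies in [7, 11] — holds.
#3 W * Z = 14 * 30 = 420 — holds.
#4 7 = 9*0 + 7, so 9 does not divide 7 — does not hold.
#5 Z=30, W=14, X=11; 1 of them equals 30 — holds.
#6 values 14, 11, 30 are pairwise distinct — holds.
#7 Z + X = 41; 41 mod 6 = 5 — holds.
#8 7 mod 3 = 1 — holds.
#9 values 9, 30, 14; Z = 30 is not < W = 14 — does not hold.

The assignment fails constraints 1, 4, 9.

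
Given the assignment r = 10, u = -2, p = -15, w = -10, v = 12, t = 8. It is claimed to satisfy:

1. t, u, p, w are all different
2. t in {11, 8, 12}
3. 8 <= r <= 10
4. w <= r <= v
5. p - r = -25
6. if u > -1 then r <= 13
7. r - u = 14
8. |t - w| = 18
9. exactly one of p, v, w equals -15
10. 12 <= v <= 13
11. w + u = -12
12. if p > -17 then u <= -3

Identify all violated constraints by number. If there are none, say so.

1. values 8, -2, -15, -10 are pairwise distinct — OK.
2. t = 8 is in {11, 8, 12} — OK.
3. r = 10 lies in [8, 10] — OK.
4. values -10 <= 10 <= 12 — OK.
5. p - r = -15 - 10 = -25 — OK.
6. u = -2, not > -1; antecedent false, conditional vacuously true — OK.
7. r - u = 10 - (-2) = 12, not 14 — violated.
8. |8 - (-10)| = 18 — OK.
9. p=-15, v=12, w=-10; 1 of them equals -15 — OK.
10. v = 12 lies in [12, 13] — OK.
11. w + u = -10 + (-2) = -12 — OK.
12. p = -15 > -17, so we need u ≤ -3; but u = -2 > -3 — violated.

No — constraints 7, 12 are not satisfied.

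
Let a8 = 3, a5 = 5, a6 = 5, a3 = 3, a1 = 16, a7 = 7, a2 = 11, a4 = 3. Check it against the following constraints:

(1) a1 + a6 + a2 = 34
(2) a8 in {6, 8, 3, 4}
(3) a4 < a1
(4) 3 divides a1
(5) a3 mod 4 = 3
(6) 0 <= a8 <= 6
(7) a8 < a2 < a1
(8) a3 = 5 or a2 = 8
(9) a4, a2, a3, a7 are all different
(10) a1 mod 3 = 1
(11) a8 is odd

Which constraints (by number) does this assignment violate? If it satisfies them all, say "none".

(1) a1 + a6 + a2 = 16 + 5 + 11 = 32, not 34  ✘
(2) a8 = 3 is in {6, 8, 3, 4}  ✔
(3) a4 = 3, a1 = 16; 3 < 16  ✔
(4) 16 = 3*5 + 1, so 3 does not divide 16  ✘
(5) 3 mod 4 = 3  ✔
(6) a8 = 3 lies in [0, 6]  ✔
(7) values 3 < 11 < 16  ✔
(8) a3 = 3 ≠ 5 and a2 = 11 ≠ 8; both disjuncts false  ✘
(9) a4 = a3 = 3, not all different  ✘
(10) 16 mod 3 = 1  ✔
(11) a8 = 3 is odd  ✔

No — constraints 1, 4, 8, 9 are not satisfied.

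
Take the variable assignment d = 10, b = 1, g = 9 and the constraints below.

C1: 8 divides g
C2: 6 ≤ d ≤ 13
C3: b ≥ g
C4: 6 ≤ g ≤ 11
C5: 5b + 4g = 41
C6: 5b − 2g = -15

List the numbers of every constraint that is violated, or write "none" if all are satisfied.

Violated: 1, 3, and 6.

C1: 9 = 8×1 + 1, so 8 does not divide 9  fails
C2: d = 10 lies in [6, 13]  holds
C3: b = 1, g = 9; 1 < 9 (want ≥)  fails
C4: g = 9 lies in [6, 11]  holds
C5: 5b + 4g = 5(1) + 4(9) = 41  holds
C6: 5b − 2g = 5(1) − 2(9) = -13, not -15  fails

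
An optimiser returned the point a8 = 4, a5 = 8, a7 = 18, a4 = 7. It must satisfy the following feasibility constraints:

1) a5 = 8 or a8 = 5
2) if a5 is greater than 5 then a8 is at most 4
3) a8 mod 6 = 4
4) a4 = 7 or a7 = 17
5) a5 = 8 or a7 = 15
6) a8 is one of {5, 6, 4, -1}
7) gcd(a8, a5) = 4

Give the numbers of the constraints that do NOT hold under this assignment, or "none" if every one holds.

None — every constraint holds.

1) a5 = 8 = 8 (first disjunct) — holds.
2) a5 = 8 > 5, so we need a8 ≤ 4; a8 = 4 ≤ 4 — holds.
3) 4 mod 6 = 4 — holds.
4) a4 = 7 = 7 (first disjunct) — holds.
5) a5 = 8 = 8 (first disjunct) — holds.
6) a8 = 4 is in {5, 6, 4, -1} — holds.
7) gcd(4, 8) = 4 — holds.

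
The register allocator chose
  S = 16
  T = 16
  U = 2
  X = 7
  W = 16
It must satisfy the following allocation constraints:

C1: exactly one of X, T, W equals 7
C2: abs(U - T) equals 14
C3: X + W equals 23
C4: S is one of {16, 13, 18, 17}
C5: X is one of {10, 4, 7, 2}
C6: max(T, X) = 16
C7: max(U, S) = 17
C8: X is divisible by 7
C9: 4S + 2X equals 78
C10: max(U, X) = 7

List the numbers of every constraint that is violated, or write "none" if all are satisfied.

Violated: 7.

C1: X=7, T=16, W=16; 1 of them equals 7  ✔
C2: abs(2 - 16) = 14  ✔
C3: X + W = 7 + 16 = 23  ✔
C4: S = 16 is in {16, 13, 18, 17}  ✔
C5: X = 7 is in {10, 4, 7, 2}  ✔
C6: max(16, 7) = 16  ✔
C7: max(2, 16) = 16, not 17  ✘
C8: 7 / 7 = 1, so 7 divides 7  ✔
C9: 4S + 2X = 4(16) + 2(7) = 78  ✔
C10: max(2, 7) = 7  ✔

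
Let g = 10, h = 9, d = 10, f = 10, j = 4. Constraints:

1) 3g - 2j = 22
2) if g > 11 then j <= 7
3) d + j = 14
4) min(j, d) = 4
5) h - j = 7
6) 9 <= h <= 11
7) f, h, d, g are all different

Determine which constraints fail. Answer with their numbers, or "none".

No — constraints 5, 7 are not satisfied.

1) 3g - 2j = 3(10) - 2(4) = 22 — holds.
2) g = 10, not > 11; antecedent false, conditional vacuously true — holds.
3) d + j = 10 + 4 = 14 — holds.
4) min(4, 10) = 4 — holds.
5) h - j = 9 - 4 = 5, not 7 — fails.
6) h = 9 lies in [9, 11] — holds.
7) f = d = 10, not all different — fails.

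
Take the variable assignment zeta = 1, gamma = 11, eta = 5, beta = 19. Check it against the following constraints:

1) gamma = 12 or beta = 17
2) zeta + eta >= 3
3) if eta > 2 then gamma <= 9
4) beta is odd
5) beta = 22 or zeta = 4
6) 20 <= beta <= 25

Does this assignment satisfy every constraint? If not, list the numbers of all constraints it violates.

1) gamma = 11 ≠ 12 and beta = 19 ≠ 17; both disjuncts false  FAIL
2) zeta + eta = 1 + 5 = 6; 6 ≥ 3  OK
3) eta = 5 > 2, so we need gamma ≤ 9; but gamma = 11 > 9  FAIL
4) beta = 19 is odd  OK
5) beta = 19 ≠ 22 and zeta = 1 ≠ 4; both disjuncts false  FAIL
6) beta = 19 is outside [20, 25]  FAIL

No — constraints 1, 3, 5, and 6 are not satisfied.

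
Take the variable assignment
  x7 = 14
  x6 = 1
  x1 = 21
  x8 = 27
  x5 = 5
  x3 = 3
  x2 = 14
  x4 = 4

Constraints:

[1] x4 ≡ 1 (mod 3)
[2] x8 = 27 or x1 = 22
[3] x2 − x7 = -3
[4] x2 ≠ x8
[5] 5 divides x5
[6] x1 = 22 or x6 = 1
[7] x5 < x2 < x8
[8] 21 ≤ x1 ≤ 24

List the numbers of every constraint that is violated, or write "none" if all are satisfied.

The assignment fails constraint 3.

[1] 4 mod 3 = 1  holds
[2] x8 = 27 = 27 (first disjunct)  holds
[3] x2 − x7 = 14 − 14 = 0, not -3  fails
[4] x2 = 14, x8 = 27; distinct  holds
[5] 5 / 5 = 1, so 5 divides 5  holds
[6] x1 = 21 ≠ 22, but x6 = 1 = 1 (second disjunct)  holds
[7] values 5 < 14 < 27  holds
[8] x1 = 21 lies in [21, 24]  holds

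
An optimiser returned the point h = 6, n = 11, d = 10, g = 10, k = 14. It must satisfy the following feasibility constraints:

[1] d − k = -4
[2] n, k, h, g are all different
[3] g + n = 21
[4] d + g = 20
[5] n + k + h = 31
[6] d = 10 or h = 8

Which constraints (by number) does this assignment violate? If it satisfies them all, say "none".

None — every constraint holds.

[1] d − k = 10 − 14 = -4  ✓
[2] values 11, 14, 6, 10 are pairwise distinct  ✓
[3] g + n = 10 + 11 = 21  ✓
[4] d + g = 10 + 10 = 20  ✓
[5] n + k + h = 11 + 14 + 6 = 31  ✓
[6] d = 10 = 10 (first disjunct)  ✓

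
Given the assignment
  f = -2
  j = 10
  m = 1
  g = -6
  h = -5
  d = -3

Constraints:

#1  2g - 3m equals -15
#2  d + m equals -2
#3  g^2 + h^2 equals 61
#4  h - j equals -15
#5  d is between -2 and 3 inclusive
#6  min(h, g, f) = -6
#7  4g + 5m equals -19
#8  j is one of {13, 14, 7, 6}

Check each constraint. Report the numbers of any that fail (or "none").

#1 2g - 3m = 2(-6) - 3(1) = -15 — OK.
#2 d + m = -3 + 1 = -2 — OK.
#3 g^2 + h^2 = (-6)^2 + (-5)^2 = 36 + 25 = 61 — OK.
#4 h - j = -5 - 10 = -15 — OK.
#5 d = -3 is outside [-2, 3] — violated.
#6 min(-5, -6, -2) = -6 — OK.
#7 4g + 5m = 4(-6) + 5(1) = -19 — OK.
#8 j = 10 is not in {13, 14, 7, 6} — violated.

Violated: 5, 8.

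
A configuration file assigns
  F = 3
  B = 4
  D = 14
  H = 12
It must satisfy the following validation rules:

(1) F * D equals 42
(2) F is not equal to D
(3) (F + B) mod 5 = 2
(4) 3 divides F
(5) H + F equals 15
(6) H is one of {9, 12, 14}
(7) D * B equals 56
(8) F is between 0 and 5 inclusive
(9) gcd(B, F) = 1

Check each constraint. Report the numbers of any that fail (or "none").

(1) F * D = 3 * 14 = 42 — OK.
(2) F = 3, D = 14; distinct — OK.
(3) F + B = 7; 7 mod 5 = 2 — OK.
(4) 3 / 3 = 1, so 3 divides 3 — OK.
(5) H + F = 12 + 3 = 15 — OK.
(6) H = 12 is in {9, 12, 14} — OK.
(7) D * B = 14 * 4 = 56 — OK.
(8) F = 3 lies in [0, 5] — OK.
(9) gcd(4, 3) = 1 — OK.

The assignment satisfies every constraint.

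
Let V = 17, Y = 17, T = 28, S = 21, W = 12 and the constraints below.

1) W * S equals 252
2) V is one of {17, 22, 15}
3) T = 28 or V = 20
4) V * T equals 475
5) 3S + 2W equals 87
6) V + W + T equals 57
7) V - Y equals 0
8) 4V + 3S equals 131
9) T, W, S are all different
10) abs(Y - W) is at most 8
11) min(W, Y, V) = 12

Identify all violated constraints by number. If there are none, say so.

1) W * S = 12 * 21 = 252  true
2) V = 17 is in {17, 22, 15}  true
3) T = 28 = 28 (first disjunct)  true
4) V * T = 17 * 28 = 476, not 475  false
5) 3S + 2W = 3(21) + 2(12) = 87  true
6) V + W + T = 17 + 12 + 28 = 57  true
7) V - Y = 17 - 17 = 0  true
8) 4V + 3S = 4(17) + 3(21) = 131  true
9) values 28, 12, 21 are pairwise distinct  true
10) abs(17 - 12) = 5; 5 ≤ 8  true
11) min(12, 17, 17) = 12  true

Constraint 4 is violated.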